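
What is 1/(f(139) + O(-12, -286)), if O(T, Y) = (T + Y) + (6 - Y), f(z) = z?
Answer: 1/133 ≈ 0.0075188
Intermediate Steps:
O(T, Y) = 6 + T
1/(f(139) + O(-12, -286)) = 1/(139 + (6 - 12)) = 1/(139 - 6) = 1/133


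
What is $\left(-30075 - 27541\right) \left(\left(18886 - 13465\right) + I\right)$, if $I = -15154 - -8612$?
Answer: $64587536$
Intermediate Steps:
$I = -6542$ ($I = -15154 + 8612 = -6542$)
$\left(-30075 - 27541\right) \left(\left(18886 - 13465\right) + I\right) = \left(-30075 - 27541\right) \left(\left(18886 - 13465\right) - 6542\right) = - 57616 \left(5421 - 6542\right) = \left(-57616\right) \left(-1121\right) = 64587536$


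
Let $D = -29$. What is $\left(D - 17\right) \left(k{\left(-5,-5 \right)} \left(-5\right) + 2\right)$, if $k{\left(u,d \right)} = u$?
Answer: $-1242$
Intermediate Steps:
$\left(D - 17\right) \left(k{\left(-5,-5 \right)} \left(-5\right) + 2\right) = \left(-29 - 17\right) \left(\left(-5\right) \left(-5\right) + 2\right) = - 46 \left(25 + 2\right) = \left(-46\right) 27 = -1242$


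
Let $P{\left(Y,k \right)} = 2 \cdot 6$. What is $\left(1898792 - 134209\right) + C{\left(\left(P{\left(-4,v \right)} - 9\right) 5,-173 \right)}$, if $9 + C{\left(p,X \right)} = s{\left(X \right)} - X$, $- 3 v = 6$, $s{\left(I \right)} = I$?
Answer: $1764574$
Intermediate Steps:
$v = -2$ ($v = \left(- \frac{1}{3}\right) 6 = -2$)
$P{\left(Y,k \right)} = 12$
$C{\left(p,X \right)} = -9$ ($C{\left(p,X \right)} = -9 + \left(X - X\right) = -9 + 0 = -9$)
$\left(1898792 - 134209\right) + C{\left(\left(P{\left(-4,v \right)} - 9\right) 5,-173 \right)} = \left(1898792 - 134209\right) - 9 = 1764583 - 9 = 1764574$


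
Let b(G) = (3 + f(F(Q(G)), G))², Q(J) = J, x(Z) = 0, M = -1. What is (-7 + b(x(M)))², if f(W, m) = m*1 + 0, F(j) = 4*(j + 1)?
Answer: 4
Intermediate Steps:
F(j) = 4 + 4*j (F(j) = 4*(1 + j) = 4 + 4*j)
f(W, m) = m (f(W, m) = m + 0 = m)
b(G) = (3 + G)²
(-7 + b(x(M)))² = (-7 + (3 + 0)²)² = (-7 + 3²)² = (-7 + 9)² = 2² = 4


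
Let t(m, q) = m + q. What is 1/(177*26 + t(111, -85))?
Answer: 1/4628 ≈ 0.00021608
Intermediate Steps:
1/(177*26 + t(111, -85)) = 1/(177*26 + (111 - 85)) = 1/(4602 + 26) = 1/4628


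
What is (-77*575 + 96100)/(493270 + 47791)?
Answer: 51825/541061 ≈ 0.095784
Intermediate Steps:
(-77*575 + 96100)/(493270 + 47791) = (-44275 + 96100)/541061 = 51825*(1/541061) = 51825/541061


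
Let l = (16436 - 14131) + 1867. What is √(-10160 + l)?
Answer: 2*I*√1497 ≈ 77.382*I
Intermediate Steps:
l = 4172 (l = 2305 + 1867 = 4172)
√(-10160 + l) = √(-10160 + 4172) = √(-5988) = 2*I*√1497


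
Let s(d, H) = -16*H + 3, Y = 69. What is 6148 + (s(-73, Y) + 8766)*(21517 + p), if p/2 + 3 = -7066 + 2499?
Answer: 94875853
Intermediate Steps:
p = -9140 (p = -6 + 2*(-7066 + 2499) = -6 + 2*(-4567) = -6 - 9134 = -9140)
s(d, H) = 3 - 16*H
6148 + (s(-73, Y) + 8766)*(21517 + p) = 6148 + ((3 - 16*69) + 8766)*(21517 - 9140) = 6148 + ((3 - 1104) + 8766)*12377 = 6148 + (-1101 + 8766)*12377 = 6148 + 7665*12377 = 6148 + 94869705 = 94875853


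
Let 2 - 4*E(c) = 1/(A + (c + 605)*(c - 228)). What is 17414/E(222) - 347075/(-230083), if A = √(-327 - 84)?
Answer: 112760854616855033/3237835424761 - 69656*I*√411/98507269 ≈ 34826.0 - 0.014335*I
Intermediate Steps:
A = I*√411 (A = √(-411) = I*√411 ≈ 20.273*I)
E(c) = ½ - 1/(4*(I*√411 + (-228 + c)*(605 + c))) (E(c) = ½ - 1/(4*(I*√411 + (c + 605)*(c - 228))) = ½ - 1/(4*(I*√411 + (605 + c)*(-228 + c))) = ½ - 1/(4*(I*√411 + (-228 + c)*(605 + c))))
17414/E(222) - 347075/(-230083) = 17414/(((-275881 + 2*222² + 754*222 + 2*I*√411)/(4*(-137940 + 222² + 377*222 + I*√411)))) - 347075/(-230083) = 17414/(((-275881 + 2*49284 + 167388 + 2*I*√411)/(4*(-137940 + 49284 + 83694 + I*√411)))) - 347075*(-1/230083) = 17414/(((-275881 + 98568 + 167388 + 2*I*√411)/(4*(-4962 + I*√411)))) + 347075/230083 = 17414/(((-9925 + 2*I*√411)/(4*(-4962 + I*√411)))) + 347075/230083 = 17414*(4*(-4962 + I*√411)/(-9925 + 2*I*√411)) + 347075/230083 = 69656*(-4962 + I*√411)/(-9925 + 2*I*√411) + 347075/230083 = 347075/230083 + 69656*(-4962 + I*√411)/(-9925 + 2*I*√411)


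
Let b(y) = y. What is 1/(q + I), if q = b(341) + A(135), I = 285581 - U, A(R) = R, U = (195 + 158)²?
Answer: 1/161448 ≈ 6.1939e-6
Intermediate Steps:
U = 124609 (U = 353² = 124609)
I = 160972 (I = 285581 - 1*124609 = 285581 - 124609 = 160972)
q = 476 (q = 341 + 135 = 476)
1/(q + I) = 1/(476 + 160972) = 1/161448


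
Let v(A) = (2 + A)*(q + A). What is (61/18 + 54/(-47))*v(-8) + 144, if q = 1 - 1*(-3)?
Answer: 27884/141 ≈ 197.76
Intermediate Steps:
q = 4 (q = 1 + 3 = 4)
v(A) = (2 + A)*(4 + A)
(61/18 + 54/(-47))*v(-8) + 144 = (61/18 + 54/(-47))*(8 + (-8)² + 6*(-8)) + 144 = (61*(1/18) + 54*(-1/47))*(8 + 64 - 48) + 144 = (61/18 - 54/47)*24 + 144 = (1895/846)*24 + 144 = 7580/141 + 144 = 27884/141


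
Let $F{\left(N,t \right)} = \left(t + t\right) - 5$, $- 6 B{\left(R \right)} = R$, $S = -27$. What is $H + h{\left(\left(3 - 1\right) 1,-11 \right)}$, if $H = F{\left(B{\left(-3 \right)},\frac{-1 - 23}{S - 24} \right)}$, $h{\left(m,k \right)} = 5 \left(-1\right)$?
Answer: $- \frac{154}{17} \approx -9.0588$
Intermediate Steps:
$B{\left(R \right)} = - \frac{R}{6}$
$h{\left(m,k \right)} = -5$
$F{\left(N,t \right)} = -5 + 2 t$ ($F{\left(N,t \right)} = 2 t - 5 = -5 + 2 t$)
$H = - \frac{69}{17}$ ($H = -5 + 2 \frac{-1 - 23}{-27 - 24} = -5 + 2 \left(- \frac{24}{-51}\right) = -5 + 2 \left(\left(-24\right) \left(- \frac{1}{51}\right)\right) = -5 + 2 \cdot \frac{8}{17} = -5 + \frac{16}{17} = - \frac{69}{17} \approx -4.0588$)
$H + h{\left(\left(3 - 1\right) 1,-11 \right)} = - \frac{69}{17} - 5 = - \frac{154}{17}$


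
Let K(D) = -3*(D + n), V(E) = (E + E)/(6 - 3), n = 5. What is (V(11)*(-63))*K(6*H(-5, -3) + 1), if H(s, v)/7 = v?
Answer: -166320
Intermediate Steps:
H(s, v) = 7*v
V(E) = 2*E/3 (V(E) = (2*E)/3 = (2*E)*(1/3) = 2*E/3)
K(D) = -15 - 3*D (K(D) = -3*(D + 5) = -3*(5 + D) = -15 - 3*D)
(V(11)*(-63))*K(6*H(-5, -3) + 1) = (((2/3)*11)*(-63))*(-15 - 3*(6*(7*(-3)) + 1)) = ((22/3)*(-63))*(-15 - 3*(6*(-21) + 1)) = -462*(-15 - 3*(-126 + 1)) = -462*(-15 - 3*(-125)) = -462*(-15 + 375) = -462*360 = -166320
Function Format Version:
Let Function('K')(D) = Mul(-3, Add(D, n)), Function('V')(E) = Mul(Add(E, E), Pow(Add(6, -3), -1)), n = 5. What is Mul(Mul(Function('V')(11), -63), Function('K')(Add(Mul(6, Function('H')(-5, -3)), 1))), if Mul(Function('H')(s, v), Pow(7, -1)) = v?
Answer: -166320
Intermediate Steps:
Function('H')(s, v) = Mul(7, v)
Function('V')(E) = Mul(Rational(2, 3), E) (Function('V')(E) = Mul(Mul(2, E), Pow(3, -1)) = Mul(Mul(2, E), Rational(1, 3)) = Mul(Rational(2, 3), E))
Function('K')(D) = Add(-15, Mul(-3, D)) (Function('K')(D) = Mul(-3, Add(D, 5)) = Mul(-3, Add(5, D)) = Add(-15, Mul(-3, D)))
Mul(Mul(Function('V')(11), -63), Function('K')(Add(Mul(6, Function('H')(-5, -3)), 1))) = Mul(Mul(Mul(Rational(2, 3), 11), -63), Add(-15, Mul(-3, Add(Mul(6, Mul(7, -3)), 1)))) = Mul(Mul(Rational(22, 3), -63), Add(-15, Mul(-3, Add(Mul(6, -21), 1)))) = Mul(-462, Add(-15, Mul(-3, Add(-126, 1)))) = Mul(-462, Add(-15, Mul(-3, -125))) = Mul(-462, Add(-15, 375)) = Mul(-462, 360) = -166320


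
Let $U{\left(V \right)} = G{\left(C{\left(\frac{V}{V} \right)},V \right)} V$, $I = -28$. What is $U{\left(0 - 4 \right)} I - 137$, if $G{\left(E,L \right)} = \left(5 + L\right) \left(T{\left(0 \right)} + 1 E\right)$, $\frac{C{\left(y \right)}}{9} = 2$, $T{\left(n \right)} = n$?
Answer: $1879$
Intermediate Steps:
$C{\left(y \right)} = 18$ ($C{\left(y \right)} = 9 \cdot 2 = 18$)
$G{\left(E,L \right)} = E \left(5 + L\right)$ ($G{\left(E,L \right)} = \left(5 + L\right) \left(0 + 1 E\right) = \left(5 + L\right) \left(0 + E\right) = \left(5 + L\right) E = E \left(5 + L\right)$)
$U{\left(V \right)} = V \left(90 + 18 V\right)$ ($U{\left(V \right)} = 18 \left(5 + V\right) V = \left(90 + 18 V\right) V = V \left(90 + 18 V\right)$)
$U{\left(0 - 4 \right)} I - 137 = 18 \left(0 - 4\right) \left(5 + \left(0 - 4\right)\right) \left(-28\right) - 137 = 18 \left(-4\right) \left(5 - 4\right) \left(-28\right) - 137 = 18 \left(-4\right) 1 \left(-28\right) - 137 = \left(-72\right) \left(-28\right) - 137 = 2016 - 137 = 1879$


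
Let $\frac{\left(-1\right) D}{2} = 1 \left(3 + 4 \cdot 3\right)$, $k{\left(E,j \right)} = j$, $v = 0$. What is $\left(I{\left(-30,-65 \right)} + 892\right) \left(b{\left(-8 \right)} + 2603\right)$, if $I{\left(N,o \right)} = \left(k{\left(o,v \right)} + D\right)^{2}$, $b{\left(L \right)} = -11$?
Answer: $4644864$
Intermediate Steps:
$D = -30$ ($D = - 2 \cdot 1 \left(3 + 4 \cdot 3\right) = - 2 \cdot 1 \left(3 + 12\right) = - 2 \cdot 1 \cdot 15 = \left(-2\right) 15 = -30$)
$I{\left(N,o \right)} = 900$ ($I{\left(N,o \right)} = \left(0 - 30\right)^{2} = \left(-30\right)^{2} = 900$)
$\left(I{\left(-30,-65 \right)} + 892\right) \left(b{\left(-8 \right)} + 2603\right) = \left(900 + 892\right) \left(-11 + 2603\right) = 1792 \cdot 2592 = 4644864$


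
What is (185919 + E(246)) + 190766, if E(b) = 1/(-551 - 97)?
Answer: 244091879/648 ≈ 3.7669e+5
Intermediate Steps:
E(b) = -1/648 (E(b) = 1/(-648) = -1/648)
(185919 + E(246)) + 190766 = (185919 - 1/648) + 190766 = 120475511/648 + 190766 = 244091879/648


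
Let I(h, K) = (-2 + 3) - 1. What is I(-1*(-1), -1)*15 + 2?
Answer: 2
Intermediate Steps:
I(h, K) = 0 (I(h, K) = 1 - 1 = 0)
I(-1*(-1), -1)*15 + 2 = 0*15 + 2 = 0 + 2 = 2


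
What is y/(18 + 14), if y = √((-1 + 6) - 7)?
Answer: I*√2/32 ≈ 0.044194*I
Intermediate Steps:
y = I*√2 (y = √(5 - 7) = √(-2) = I*√2 ≈ 1.4142*I)
y/(18 + 14) = (I*√2)/(18 + 14) = (I*√2)/32 = I*√2/32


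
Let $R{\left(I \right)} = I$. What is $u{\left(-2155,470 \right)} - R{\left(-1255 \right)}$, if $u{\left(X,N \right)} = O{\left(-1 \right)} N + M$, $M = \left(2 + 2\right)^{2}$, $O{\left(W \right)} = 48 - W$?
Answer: $24301$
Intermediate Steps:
$M = 16$ ($M = 4^{2} = 16$)
$u{\left(X,N \right)} = 16 + 49 N$ ($u{\left(X,N \right)} = \left(48 - -1\right) N + 16 = \left(48 + 1\right) N + 16 = 49 N + 16 = 16 + 49 N$)
$u{\left(-2155,470 \right)} - R{\left(-1255 \right)} = \left(16 + 49 \cdot 470\right) - -1255 = \left(16 + 23030\right) + 1255 = 23046 + 1255 = 24301$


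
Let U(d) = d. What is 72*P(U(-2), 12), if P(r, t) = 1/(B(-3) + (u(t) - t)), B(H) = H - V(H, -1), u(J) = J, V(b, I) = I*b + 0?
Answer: -12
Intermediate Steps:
V(b, I) = I*b
B(H) = 2*H (B(H) = H - (-1)*H = H + H = 2*H)
P(r, t) = -⅙ (P(r, t) = 1/(2*(-3) + (t - t)) = 1/(-6 + 0) = 1/(-6) = -⅙)
72*P(U(-2), 12) = 72*(-⅙) = -12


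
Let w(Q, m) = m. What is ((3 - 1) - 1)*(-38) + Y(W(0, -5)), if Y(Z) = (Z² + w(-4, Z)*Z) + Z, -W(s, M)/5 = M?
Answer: 1237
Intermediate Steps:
W(s, M) = -5*M
Y(Z) = Z + 2*Z² (Y(Z) = (Z² + Z*Z) + Z = (Z² + Z²) + Z = 2*Z² + Z = Z + 2*Z²)
((3 - 1) - 1)*(-38) + Y(W(0, -5)) = ((3 - 1) - 1)*(-38) + (-5*(-5))*(1 + 2*(-5*(-5))) = (2 - 1)*(-38) + 25*(1 + 2*25) = 1*(-38) + 25*(1 + 50) = -38 + 25*51 = -38 + 1275 = 1237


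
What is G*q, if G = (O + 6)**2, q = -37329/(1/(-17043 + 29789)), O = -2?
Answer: -7612726944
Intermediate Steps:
q = -475795434 (q = -37329/(1/12746) = -37329/1/12746 = -37329*12746 = -475795434)
G = 16 (G = (-2 + 6)**2 = 4**2 = 16)
G*q = 16*(-475795434) = -7612726944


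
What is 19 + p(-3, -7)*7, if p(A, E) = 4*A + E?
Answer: -114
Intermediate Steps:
p(A, E) = E + 4*A
19 + p(-3, -7)*7 = 19 + (-7 + 4*(-3))*7 = 19 + (-7 - 12)*7 = 19 - 19*7 = 19 - 133 = -114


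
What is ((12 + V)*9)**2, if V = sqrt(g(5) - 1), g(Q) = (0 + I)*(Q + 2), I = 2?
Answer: 12717 + 1944*sqrt(13) ≈ 19726.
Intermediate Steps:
g(Q) = 4 + 2*Q (g(Q) = (0 + 2)*(Q + 2) = 2*(2 + Q) = 4 + 2*Q)
V = sqrt(13) (V = sqrt((4 + 2*5) - 1) = sqrt((4 + 10) - 1) = sqrt(14 - 1) = sqrt(13) ≈ 3.6056)
((12 + V)*9)**2 = ((12 + sqrt(13))*9)**2 = (108 + 9*sqrt(13))**2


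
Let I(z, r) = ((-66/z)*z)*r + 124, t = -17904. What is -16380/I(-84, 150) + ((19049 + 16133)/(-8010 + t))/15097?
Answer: 8802059861/5253574836 ≈ 1.6754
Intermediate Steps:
I(z, r) = 124 - 66*r (I(z, r) = -66*r + 124 = 124 - 66*r)
-16380/I(-84, 150) + ((19049 + 16133)/(-8010 + t))/15097 = -16380/(124 - 66*150) + ((19049 + 16133)/(-8010 - 17904))/15097 = -16380/(124 - 9900) + (35182/(-25914))*(1/15097) = -16380/(-9776) + (35182*(-1/25914))*(1/15097) = -16380*(-1/9776) - 2513/1851*1/15097 = 315/188 - 2513/27944547 = 8802059861/5253574836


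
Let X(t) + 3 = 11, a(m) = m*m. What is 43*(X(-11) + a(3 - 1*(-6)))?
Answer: 3827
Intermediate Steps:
a(m) = m²
X(t) = 8 (X(t) = -3 + 11 = 8)
43*(X(-11) + a(3 - 1*(-6))) = 43*(8 + (3 - 1*(-6))²) = 43*(8 + (3 + 6)²) = 43*(8 + 9²) = 43*(8 + 81) = 43*89 = 3827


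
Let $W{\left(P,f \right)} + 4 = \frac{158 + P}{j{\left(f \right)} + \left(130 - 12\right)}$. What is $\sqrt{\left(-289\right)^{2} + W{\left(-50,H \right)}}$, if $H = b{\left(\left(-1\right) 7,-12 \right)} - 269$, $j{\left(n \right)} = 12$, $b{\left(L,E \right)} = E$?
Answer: $\frac{\sqrt{352862835}}{65} \approx 288.99$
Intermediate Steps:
$H = -281$ ($H = -12 - 269 = -281$)
$W{\left(P,f \right)} = - \frac{181}{65} + \frac{P}{130}$ ($W{\left(P,f \right)} = -4 + \frac{158 + P}{12 + \left(130 - 12\right)} = -4 + \frac{158 + P}{12 + 118} = -4 + \frac{158 + P}{130} = -4 + \left(158 + P\right) \frac{1}{130} = -4 + \left(\frac{79}{65} + \frac{P}{130}\right) = - \frac{181}{65} + \frac{P}{130}$)
$\sqrt{\left(-289\right)^{2} + W{\left(-50,H \right)}} = \sqrt{\left(-289\right)^{2} + \left(- \frac{181}{65} + \frac{1}{130} \left(-50\right)\right)} = \sqrt{83521 - \frac{206}{65}} = \sqrt{\frac{5428659}{65}} = \frac{\sqrt{352862835}}{65}$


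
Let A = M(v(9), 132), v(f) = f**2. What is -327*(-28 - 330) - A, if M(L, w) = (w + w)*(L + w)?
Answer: 60834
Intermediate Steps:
M(L, w) = 2*w*(L + w) (M(L, w) = (2*w)*(L + w) = 2*w*(L + w))
A = 56232 (A = 2*132*(9**2 + 132) = 2*132*(81 + 132) = 2*132*213 = 56232)
-327*(-28 - 330) - A = -327*(-28 - 330) - 1*56232 = -327*(-358) - 56232 = 117066 - 56232 = 60834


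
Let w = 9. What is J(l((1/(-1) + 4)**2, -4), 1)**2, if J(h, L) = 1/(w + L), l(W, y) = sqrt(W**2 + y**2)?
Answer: 1/100 ≈ 0.010000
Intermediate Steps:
J(h, L) = 1/(9 + L)
J(l((1/(-1) + 4)**2, -4), 1)**2 = (1/(9 + 1))**2 = (1/10)**2 = 1/100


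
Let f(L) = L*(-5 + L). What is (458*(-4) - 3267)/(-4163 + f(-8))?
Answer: 5099/4059 ≈ 1.2562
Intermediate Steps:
(458*(-4) - 3267)/(-4163 + f(-8)) = (458*(-4) - 3267)/(-4163 - 8*(-5 - 8)) = (-1832 - 3267)/(-4163 - 8*(-13)) = -5099/(-4163 + 104) = -5099/(-4059) = -5099*(-1/4059) = 5099/4059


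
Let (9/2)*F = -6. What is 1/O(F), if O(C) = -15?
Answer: -1/15 ≈ -0.066667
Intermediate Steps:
F = -4/3 (F = (2/9)*(-6) = -4/3 ≈ -1.3333)
1/O(F) = 1/(-15) = -1/15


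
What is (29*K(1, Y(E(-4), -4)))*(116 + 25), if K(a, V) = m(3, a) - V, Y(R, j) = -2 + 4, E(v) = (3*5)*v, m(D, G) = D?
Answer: 4089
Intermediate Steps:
E(v) = 15*v
Y(R, j) = 2
K(a, V) = 3 - V
(29*K(1, Y(E(-4), -4)))*(116 + 25) = (29*(3 - 1*2))*(116 + 25) = (29*(3 - 2))*141 = (29*1)*141 = 29*141 = 4089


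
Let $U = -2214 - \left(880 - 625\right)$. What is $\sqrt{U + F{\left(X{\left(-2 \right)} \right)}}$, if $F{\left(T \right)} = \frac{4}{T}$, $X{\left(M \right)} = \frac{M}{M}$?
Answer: $i \sqrt{2465} \approx 49.649 i$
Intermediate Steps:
$X{\left(M \right)} = 1$
$U = -2469$ ($U = -2214 - 255 = -2469$)
$\sqrt{U + F{\left(X{\left(-2 \right)} \right)}} = \sqrt{-2469 + \frac{4}{1}} = \sqrt{-2469 + 4 \cdot 1} = \sqrt{-2469 + 4} = \sqrt{-2465} = i \sqrt{2465}$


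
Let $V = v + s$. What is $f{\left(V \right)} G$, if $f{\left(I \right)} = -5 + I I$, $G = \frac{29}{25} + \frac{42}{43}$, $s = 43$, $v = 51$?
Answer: $\frac{20284807}{1075} \approx 18870.0$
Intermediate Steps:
$G = \frac{2297}{1075}$ ($G = 29 \cdot \frac{1}{25} + 42 \cdot \frac{1}{43} = \frac{29}{25} + \frac{42}{43} = \frac{2297}{1075} \approx 2.1367$)
$V = 94$ ($V = 51 + 43 = 94$)
$f{\left(I \right)} = -5 + I^{2}$
$f{\left(V \right)} G = \left(-5 + 94^{2}\right) \frac{2297}{1075} = \left(-5 + 8836\right) \frac{2297}{1075} = 8831 \cdot \frac{2297}{1075} = \frac{20284807}{1075}$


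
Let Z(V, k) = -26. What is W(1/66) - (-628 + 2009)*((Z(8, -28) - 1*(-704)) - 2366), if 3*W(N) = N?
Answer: 461563345/198 ≈ 2.3311e+6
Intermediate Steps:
W(N) = N/3
W(1/66) - (-628 + 2009)*((Z(8, -28) - 1*(-704)) - 2366) = (1/3)/66 - (-628 + 2009)*((-26 - 1*(-704)) - 2366) = (1/3)*(1/66) - 1381*((-26 + 704) - 2366) = 1/198 - 1381*(678 - 2366) = 1/198 - 1381*(-1688) = 1/198 - 1*(-2331128) = 1/198 + 2331128 = 461563345/198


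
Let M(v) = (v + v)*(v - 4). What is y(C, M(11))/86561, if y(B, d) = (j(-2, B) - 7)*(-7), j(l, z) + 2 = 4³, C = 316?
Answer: -385/86561 ≈ -0.0044477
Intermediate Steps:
j(l, z) = 62 (j(l, z) = -2 + 4³ = -2 + 64 = 62)
M(v) = 2*v*(-4 + v) (M(v) = (2*v)*(-4 + v) = 2*v*(-4 + v))
y(B, d) = -385 (y(B, d) = (62 - 7)*(-7) = 55*(-7) = -385)
y(C, M(11))/86561 = -385/86561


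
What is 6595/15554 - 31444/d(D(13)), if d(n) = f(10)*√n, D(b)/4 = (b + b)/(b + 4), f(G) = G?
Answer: 6595/15554 - 7861*√442/130 ≈ -1270.9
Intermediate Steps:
D(b) = 8*b/(4 + b) (D(b) = 4*((b + b)/(b + 4)) = 4*((2*b)/(4 + b)) = 4*(2*b/(4 + b)) = 8*b/(4 + b))
d(n) = 10*√n
6595/15554 - 31444/d(D(13)) = 6595/15554 - 31444*√26*√(4 + 13)/520 = 6595*(1/15554) - 31444*√442/520 = 6595/15554 - 31444*√442/520 = 6595/15554 - 7861*√442/130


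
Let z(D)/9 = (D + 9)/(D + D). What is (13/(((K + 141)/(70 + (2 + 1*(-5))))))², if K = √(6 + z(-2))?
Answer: 3034564/(282 + I*√39)² ≈ 38.103 - 1.6884*I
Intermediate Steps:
z(D) = 9*(9 + D)/(2*D) (z(D) = 9*((D + 9)/(D + D)) = 9*((9 + D)/((2*D))) = 9*((9 + D)*(1/(2*D))) = 9*((9 + D)/(2*D)) = 9*(9 + D)/(2*D))
K = I*√39/2 (K = √(6 + (9/2)*(9 - 2)/(-2)) = √(6 + (9/2)*(-½)*7) = √(6 - 63/4) = √(-39/4) = I*√39/2 ≈ 3.1225*I)
(13/(((K + 141)/(70 + (2 + 1*(-5))))))² = (13/(((I*√39/2 + 141)/(70 + (2 + 1*(-5))))))² = (13/(((141 + I*√39/2)/(70 + (2 - 5)))))² = (13/(((141 + I*√39/2)/(70 - 3))))² = (13/(((141 + I*√39/2)/67)))² = (13/(((141 + I*√39/2)*(1/67))))² = (13/(141/67 + I*√39/134))² = 169/(141/67 + I*√39/134)²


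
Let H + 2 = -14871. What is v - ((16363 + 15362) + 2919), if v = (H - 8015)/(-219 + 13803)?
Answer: -58828373/1698 ≈ -34646.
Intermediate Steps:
H = -14873 (H = -2 - 14871 = -14873)
v = -2861/1698 (v = (-14873 - 8015)/(-219 + 13803) = -22888/13584 = -22888*1/13584 = -2861/1698 ≈ -1.6849)
v - ((16363 + 15362) + 2919) = -2861/1698 - ((16363 + 15362) + 2919) = -2861/1698 - (31725 + 2919) = -2861/1698 - 1*34644 = -2861/1698 - 34644 = -58828373/1698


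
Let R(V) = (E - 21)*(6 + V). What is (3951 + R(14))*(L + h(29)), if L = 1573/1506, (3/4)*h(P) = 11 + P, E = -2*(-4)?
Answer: 302267063/1506 ≈ 2.0071e+5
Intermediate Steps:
E = 8
h(P) = 44/3 + 4*P/3 (h(P) = 4*(11 + P)/3 = 44/3 + 4*P/3)
L = 1573/1506 (L = 1573*(1/1506) = 1573/1506 ≈ 1.0445)
R(V) = -78 - 13*V (R(V) = (8 - 21)*(6 + V) = -13*(6 + V) = -78 - 13*V)
(3951 + R(14))*(L + h(29)) = (3951 + (-78 - 13*14))*(1573/1506 + (44/3 + (4/3)*29)) = (3951 + (-78 - 182))*(1573/1506 + (44/3 + 116/3)) = (3951 - 260)*(1573/1506 + 160/3) = 3691*(81893/1506) = 302267063/1506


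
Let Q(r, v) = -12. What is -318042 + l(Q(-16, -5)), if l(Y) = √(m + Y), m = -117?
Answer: -318042 + I*√129 ≈ -3.1804e+5 + 11.358*I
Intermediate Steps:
l(Y) = √(-117 + Y)
-318042 + l(Q(-16, -5)) = -318042 + √(-117 - 12) = -318042 + √(-129) = -318042 + I*√129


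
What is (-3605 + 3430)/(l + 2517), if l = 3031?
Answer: -175/5548 ≈ -0.031543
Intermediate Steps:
(-3605 + 3430)/(l + 2517) = (-3605 + 3430)/(3031 + 2517) = -175/5548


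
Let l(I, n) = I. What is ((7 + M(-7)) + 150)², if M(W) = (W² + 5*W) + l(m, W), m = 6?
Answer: 31329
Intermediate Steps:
M(W) = 6 + W² + 5*W (M(W) = (W² + 5*W) + 6 = 6 + W² + 5*W)
((7 + M(-7)) + 150)² = ((7 + (6 + (-7)² + 5*(-7))) + 150)² = ((7 + (6 + 49 - 35)) + 150)² = ((7 + 20) + 150)² = (27 + 150)² = 177² = 31329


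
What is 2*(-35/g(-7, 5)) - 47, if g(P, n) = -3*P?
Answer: -151/3 ≈ -50.333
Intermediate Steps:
2*(-35/g(-7, 5)) - 47 = 2*(-35/((-3*(-7)))) - 47 = 2*(-35/21) - 47 = 2*(-35*1/21) - 47 = 2*(-5/3) - 47 = -10/3 - 47 = -151/3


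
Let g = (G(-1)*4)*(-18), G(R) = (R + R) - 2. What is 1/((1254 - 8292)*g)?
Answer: -1/2026944 ≈ -4.9335e-7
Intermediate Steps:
G(R) = -2 + 2*R (G(R) = 2*R - 2 = -2 + 2*R)
g = 288 (g = ((-2 + 2*(-1))*4)*(-18) = ((-2 - 2)*4)*(-18) = -4*4*(-18) = -16*(-18) = 288)
1/((1254 - 8292)*g) = 1/((1254 - 8292)*288) = (1/288)/(-7038) = -1/7038*1/288 = -1/2026944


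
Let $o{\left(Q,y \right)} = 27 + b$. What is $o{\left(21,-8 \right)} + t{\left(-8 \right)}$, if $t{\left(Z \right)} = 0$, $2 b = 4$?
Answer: $29$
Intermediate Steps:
$b = 2$ ($b = \frac{1}{2} \cdot 4 = 2$)
$o{\left(Q,y \right)} = 29$ ($o{\left(Q,y \right)} = 27 + 2 = 29$)
$o{\left(21,-8 \right)} + t{\left(-8 \right)} = 29 + 0 = 29$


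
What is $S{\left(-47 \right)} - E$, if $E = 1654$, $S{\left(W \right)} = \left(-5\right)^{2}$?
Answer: $-1629$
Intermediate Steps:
$S{\left(W \right)} = 25$
$S{\left(-47 \right)} - E = 25 - 1654 = -1629$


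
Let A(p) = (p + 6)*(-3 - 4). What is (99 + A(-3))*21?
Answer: 1638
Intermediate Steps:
A(p) = -42 - 7*p (A(p) = (6 + p)*(-7) = -42 - 7*p)
(99 + A(-3))*21 = (99 + (-42 - 7*(-3)))*21 = (99 + (-42 + 21))*21 = (99 - 21)*21 = 78*21 = 1638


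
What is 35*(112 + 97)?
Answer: 7315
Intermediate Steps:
35*(112 + 97) = 35*209 = 7315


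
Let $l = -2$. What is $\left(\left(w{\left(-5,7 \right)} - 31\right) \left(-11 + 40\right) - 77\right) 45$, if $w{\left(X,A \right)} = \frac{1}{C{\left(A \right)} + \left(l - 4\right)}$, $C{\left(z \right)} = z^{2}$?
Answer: $- \frac{1887255}{43} \approx -43890.0$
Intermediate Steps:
$w{\left(X,A \right)} = \frac{1}{-6 + A^{2}}$ ($w{\left(X,A \right)} = \frac{1}{A^{2} - 6} = \frac{1}{-6 + A^{2}}$)
$\left(\left(w{\left(-5,7 \right)} - 31\right) \left(-11 + 40\right) - 77\right) 45 = \left(\left(\frac{1}{-6 + 7^{2}} - 31\right) \left(-11 + 40\right) - 77\right) 45 = \left(\left(\frac{1}{-6 + 49} - 31\right) 29 - 77\right) 45 = \left(\left(\frac{1}{43} - 31\right) 29 - 77\right) 45 = \left(\left(- \frac{1332}{43}\right) 29 - 77\right) 45 = \left(- \frac{38628}{43} - 77\right) 45 = \left(- \frac{41939}{43}\right) 45 = - \frac{1887255}{43}$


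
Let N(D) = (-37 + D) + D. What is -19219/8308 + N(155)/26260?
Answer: -4830989/2097770 ≈ -2.3029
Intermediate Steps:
N(D) = -37 + 2*D
-19219/8308 + N(155)/26260 = -19219/8308 + (-37 + 2*155)/26260 = -19219*1/8308 + (-37 + 310)*(1/26260) = -19219/8308 + 273*(1/26260) = -19219/8308 + 21/2020 = -4830989/2097770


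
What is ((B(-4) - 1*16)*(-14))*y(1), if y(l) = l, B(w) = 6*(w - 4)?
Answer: 896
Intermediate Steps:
B(w) = -24 + 6*w (B(w) = 6*(-4 + w) = -24 + 6*w)
((B(-4) - 1*16)*(-14))*y(1) = (((-24 + 6*(-4)) - 1*16)*(-14))*1 = (((-24 - 24) - 16)*(-14))*1 = ((-48 - 16)*(-14))*1 = -64*(-14)*1 = 896*1 = 896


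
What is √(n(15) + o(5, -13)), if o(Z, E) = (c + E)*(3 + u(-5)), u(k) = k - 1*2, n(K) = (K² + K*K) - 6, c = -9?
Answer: 2*√133 ≈ 23.065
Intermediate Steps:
n(K) = -6 + 2*K² (n(K) = (K² + K²) - 6 = 2*K² - 6 = -6 + 2*K²)
u(k) = -2 + k (u(k) = k - 2 = -2 + k)
o(Z, E) = 36 - 4*E (o(Z, E) = (-9 + E)*(3 + (-2 - 5)) = (-9 + E)*(3 - 7) = (-9 + E)*(-4) = 36 - 4*E)
√(n(15) + o(5, -13)) = √((-6 + 2*15²) + (36 - 4*(-13))) = √((-6 + 2*225) + (36 + 52)) = √((-6 + 450) + 88) = √(444 + 88) = √532 = 2*√133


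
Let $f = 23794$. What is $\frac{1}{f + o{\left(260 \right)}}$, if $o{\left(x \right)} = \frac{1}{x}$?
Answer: $\frac{260}{6186441} \approx 4.2027 \cdot 10^{-5}$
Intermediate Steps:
$\frac{1}{f + o{\left(260 \right)}} = \frac{1}{23794 + \frac{1}{260}} = \frac{1}{\frac{6186441}{260}} = \frac{260}{6186441}$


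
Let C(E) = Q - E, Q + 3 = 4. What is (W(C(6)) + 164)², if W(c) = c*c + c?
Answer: 33856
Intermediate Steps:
Q = 1 (Q = -3 + 4 = 1)
C(E) = 1 - E
W(c) = c + c² (W(c) = c² + c = c + c²)
(W(C(6)) + 164)² = ((1 - 1*6)*(1 + (1 - 1*6)) + 164)² = ((1 - 6)*(1 + (1 - 6)) + 164)² = (-5*(1 - 5) + 164)² = (-5*(-4) + 164)² = (20 + 164)² = 184² = 33856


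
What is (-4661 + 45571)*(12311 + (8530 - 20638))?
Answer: 8304730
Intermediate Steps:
(-4661 + 45571)*(12311 + (8530 - 20638)) = 40910*(12311 - 12108) = 40910*203 = 8304730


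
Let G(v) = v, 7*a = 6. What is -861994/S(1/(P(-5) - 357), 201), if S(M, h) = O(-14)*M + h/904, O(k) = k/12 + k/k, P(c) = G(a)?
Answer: -5827955225904/1506443 ≈ -3.8687e+6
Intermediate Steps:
a = 6/7 (a = (⅐)*6 = 6/7 ≈ 0.85714)
P(c) = 6/7
O(k) = 1 + k/12 (O(k) = k*(1/12) + 1 = k/12 + 1 = 1 + k/12)
S(M, h) = -M/6 + h/904 (S(M, h) = (1 + (1/12)*(-14))*M + h/904 = (1 - 7/6)*M + h*(1/904) = -M/6 + h/904)
-861994/S(1/(P(-5) - 357), 201) = -861994/(-1/(6*(6/7 - 357)) + (1/904)*201) = -861994/(-1/(6*(-2493/7)) + 201/904) = -861994/(-⅙*(-7/2493) + 201/904) = -861994/(7/14958 + 201/904) = -861994/1506443/6761016 = -861994*6761016/1506443 = -5827955225904/1506443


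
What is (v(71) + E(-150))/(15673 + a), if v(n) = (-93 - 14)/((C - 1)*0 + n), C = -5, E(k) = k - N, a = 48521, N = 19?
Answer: -6053/2278887 ≈ -0.0026561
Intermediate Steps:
E(k) = -19 + k (E(k) = k - 1*19 = k - 19 = -19 + k)
v(n) = -107/n (v(n) = (-93 - 14)/((-5 - 1)*0 + n) = -107/(-6*0 + n) = -107/(0 + n) = -107/n)
(v(71) + E(-150))/(15673 + a) = (-107/71 + (-19 - 150))/(15673 + 48521) = (-107*1/71 - 169)/64194 = (-107/71 - 169)*(1/64194) = -12106/71*1/64194 = -6053/2278887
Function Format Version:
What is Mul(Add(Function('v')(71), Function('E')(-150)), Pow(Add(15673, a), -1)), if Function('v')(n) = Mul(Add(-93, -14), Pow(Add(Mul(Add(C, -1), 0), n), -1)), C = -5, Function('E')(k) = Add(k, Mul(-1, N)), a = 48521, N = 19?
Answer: Rational(-6053, 2278887) ≈ -0.0026561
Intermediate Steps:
Function('E')(k) = Add(-19, k) (Function('E')(k) = Add(k, Mul(-1, 19)) = Add(k, -19) = Add(-19, k))
Function('v')(n) = Mul(-107, Pow(n, -1)) (Function('v')(n) = Mul(Add(-93, -14), Pow(Add(Mul(Add(-5, -1), 0), n), -1)) = Mul(-107, Pow(Add(Mul(-6, 0), n), -1)) = Mul(-107, Pow(Add(0, n), -1)) = Mul(-107, Pow(n, -1)))
Mul(Add(Function('v')(71), Function('E')(-150)), Pow(Add(15673, a), -1)) = Mul(Add(Mul(-107, Pow(71, -1)), Add(-19, -150)), Pow(Add(15673, 48521), -1)) = Mul(Add(Mul(-107, Rational(1, 71)), -169), Pow(64194, -1)) = Mul(Add(Rational(-107, 71), -169), Rational(1, 64194)) = Mul(Rational(-12106, 71), Rational(1, 64194)) = Rational(-6053, 2278887)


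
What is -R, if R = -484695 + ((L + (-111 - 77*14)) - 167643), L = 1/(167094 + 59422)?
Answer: 148034321931/226516 ≈ 6.5353e+5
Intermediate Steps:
L = 1/226516 ≈ 4.4147e-6
R = -148034321931/226516 (R = -484695 + ((1/226516 + (-111 - 77*14)) - 167643) = -484695 + ((1/226516 + (-111 - 1078)) - 167643) = -484695 + ((1/226516 - 1189) - 167643) = -484695 + (-269327523/226516 - 167643) = -484695 - 38243149311/226516 = -148034321931/226516 ≈ -6.5353e+5)
-R = -1*(-148034321931/226516) = 148034321931/226516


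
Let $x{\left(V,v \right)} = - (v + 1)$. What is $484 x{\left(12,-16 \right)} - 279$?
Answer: $6981$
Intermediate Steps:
$x{\left(V,v \right)} = -1 - v$ ($x{\left(V,v \right)} = - (1 + v) = -1 - v$)
$484 x{\left(12,-16 \right)} - 279 = 484 \left(-1 - -16\right) - 279 = 484 \left(-1 + 16\right) - 279 = 484 \cdot 15 - 279 = 7260 - 279 = 6981$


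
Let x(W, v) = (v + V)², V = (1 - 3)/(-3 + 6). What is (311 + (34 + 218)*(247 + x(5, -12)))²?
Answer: 10606322169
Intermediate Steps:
V = -⅔ (V = -2/3 = -2*⅓ = -⅔ ≈ -0.66667)
x(W, v) = (-⅔ + v)² (x(W, v) = (v - ⅔)² = (-⅔ + v)²)
(311 + (34 + 218)*(247 + x(5, -12)))² = (311 + (34 + 218)*(247 + (-2 + 3*(-12))²/9))² = (311 + 252*(247 + (-2 - 36)²/9))² = (311 + 252*(247 + (⅑)*(-38)²))² = (311 + 252*(247 + (⅑)*1444))² = (311 + 252*(247 + 1444/9))² = (311 + 252*(3667/9))² = (311 + 102676)² = 102987² = 10606322169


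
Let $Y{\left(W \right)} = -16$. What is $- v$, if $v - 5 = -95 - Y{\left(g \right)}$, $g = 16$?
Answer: $74$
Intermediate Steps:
$v = -74$ ($v = 5 - 79 = -74$)
$- v = \left(-1\right) \left(-74\right) = 74$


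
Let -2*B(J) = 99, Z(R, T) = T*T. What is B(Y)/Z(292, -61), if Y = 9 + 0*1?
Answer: -99/7442 ≈ -0.013303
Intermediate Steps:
Z(R, T) = T²
Y = 9 (Y = 9 + 0 = 9)
B(J) = -99/2 (B(J) = -½*99 = -99/2)
B(Y)/Z(292, -61) = -99/(2*((-61)²)) = -99/2/3721 = -99/2*1/3721 = -99/7442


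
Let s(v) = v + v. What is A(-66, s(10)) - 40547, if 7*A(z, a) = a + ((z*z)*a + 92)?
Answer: -196597/7 ≈ -28085.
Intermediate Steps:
s(v) = 2*v
A(z, a) = 92/7 + a/7 + a*z²/7 (A(z, a) = (a + ((z*z)*a + 92))/7 = (a + (z²*a + 92))/7 = (a + (a*z² + 92))/7 = (a + (92 + a*z²))/7 = (92 + a + a*z²)/7 = 92/7 + a/7 + a*z²/7)
A(-66, s(10)) - 40547 = (92/7 + (2*10)/7 + (⅐)*(2*10)*(-66)²) - 40547 = (92/7 + (⅐)*20 + (⅐)*20*4356) - 40547 = (92/7 + 20/7 + 87120/7) - 40547 = 87232/7 - 40547 = -196597/7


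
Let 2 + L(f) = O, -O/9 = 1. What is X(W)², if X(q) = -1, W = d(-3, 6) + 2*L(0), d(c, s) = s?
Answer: 1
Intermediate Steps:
O = -9 (O = -9*1 = -9)
L(f) = -11 (L(f) = -2 - 9 = -11)
W = -16 (W = 6 + 2*(-11) = 6 - 22 = -16)
X(W)² = (-1)² = 1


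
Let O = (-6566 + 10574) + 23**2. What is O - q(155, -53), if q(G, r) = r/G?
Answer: 703288/155 ≈ 4537.3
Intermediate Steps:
O = 4537 (O = 4008 + 529 = 4537)
O - q(155, -53) = 4537 - (-53)/155 = 4537 - 1*(-53/155) = 4537 + 53/155 = 703288/155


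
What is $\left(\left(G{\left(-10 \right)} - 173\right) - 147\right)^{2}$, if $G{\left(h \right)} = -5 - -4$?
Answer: $103041$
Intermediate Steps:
$G{\left(h \right)} = -1$ ($G{\left(h \right)} = -5 + 4 = -1$)
$\left(\left(G{\left(-10 \right)} - 173\right) - 147\right)^{2} = \left(\left(-1 - 173\right) - 147\right)^{2} = \left(-174 - 147\right)^{2} = \left(-321\right)^{2} = 103041$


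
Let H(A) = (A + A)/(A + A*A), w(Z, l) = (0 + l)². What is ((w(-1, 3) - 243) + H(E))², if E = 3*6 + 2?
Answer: 24127744/441 ≈ 54711.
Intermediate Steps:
w(Z, l) = l²
E = 20 (E = 18 + 2 = 20)
H(A) = 2*A/(A + A²) (H(A) = (2*A)/(A + A²) = 2*A/(A + A²))
((w(-1, 3) - 243) + H(E))² = ((3² - 243) + 2/(1 + 20))² = ((9 - 243) + 2/21)² = (-234 + 2*(1/21))² = (-234 + 2/21)² = (-4912/21)² = 24127744/441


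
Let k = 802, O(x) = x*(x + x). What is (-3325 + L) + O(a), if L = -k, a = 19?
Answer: -3405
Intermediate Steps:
O(x) = 2*x**2 (O(x) = x*(2*x) = 2*x**2)
L = -802 (L = -1*802 = -802)
(-3325 + L) + O(a) = (-3325 - 802) + 2*19**2 = -4127 + 2*361 = -4127 + 722 = -3405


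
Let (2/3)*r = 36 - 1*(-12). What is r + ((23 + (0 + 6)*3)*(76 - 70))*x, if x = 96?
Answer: 23688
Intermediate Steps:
r = 72 (r = 3*(36 - 1*(-12))/2 = 3*(36 + 12)/2 = (3/2)*48 = 72)
r + ((23 + (0 + 6)*3)*(76 - 70))*x = 72 + ((23 + (0 + 6)*3)*(76 - 70))*96 = 72 + ((23 + 6*3)*6)*96 = 72 + ((23 + 18)*6)*96 = 72 + (41*6)*96 = 72 + 246*96 = 72 + 23616 = 23688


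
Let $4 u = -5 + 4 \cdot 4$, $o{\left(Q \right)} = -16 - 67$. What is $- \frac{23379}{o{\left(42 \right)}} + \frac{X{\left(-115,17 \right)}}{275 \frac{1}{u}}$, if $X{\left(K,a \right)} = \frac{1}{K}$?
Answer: $\frac{268858417}{954500} \approx 281.67$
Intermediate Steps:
$o{\left(Q \right)} = -83$
$u = \frac{11}{4}$ ($u = \frac{-5 + 4 \cdot 4}{4} = \frac{-5 + 16}{4} = \frac{1}{4} \cdot 11 = \frac{11}{4} \approx 2.75$)
$- \frac{23379}{o{\left(42 \right)}} + \frac{X{\left(-115,17 \right)}}{275 \frac{1}{u}} = - \frac{23379}{-83} + \frac{1}{\left(-115\right) \frac{275}{\frac{11}{4}}} = \left(-23379\right) \left(- \frac{1}{83}\right) - \frac{1}{115 \cdot 275 \cdot \frac{4}{11}} = \frac{23379}{83} - \frac{1}{115 \cdot 100} = \frac{23379}{83} - \frac{1}{11500} = \frac{268858417}{954500}$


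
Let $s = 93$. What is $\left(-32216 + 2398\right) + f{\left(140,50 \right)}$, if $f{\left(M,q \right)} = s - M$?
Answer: $-29865$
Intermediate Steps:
$f{\left(M,q \right)} = 93 - M$
$\left(-32216 + 2398\right) + f{\left(140,50 \right)} = \left(-32216 + 2398\right) + \left(93 - 140\right) = -29818 + \left(93 - 140\right) = -29818 - 47 = -29865$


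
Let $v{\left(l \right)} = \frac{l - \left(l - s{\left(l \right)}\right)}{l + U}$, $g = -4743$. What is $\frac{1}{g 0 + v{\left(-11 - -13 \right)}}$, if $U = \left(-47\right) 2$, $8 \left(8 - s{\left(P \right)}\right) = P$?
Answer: $- \frac{368}{31} \approx -11.871$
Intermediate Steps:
$s{\left(P \right)} = 8 - \frac{P}{8}$
$U = -94$
$v{\left(l \right)} = \frac{8 - \frac{l}{8}}{-94 + l}$ ($v{\left(l \right)} = \frac{l - \left(-8 + \frac{9 l}{8}\right)}{l - 94} = \frac{l - \left(-8 + \frac{9 l}{8}\right)}{-94 + l} = \frac{8 - \frac{l}{8}}{-94 + l}$)
$\frac{1}{g 0 + v{\left(-11 - -13 \right)}} = \frac{1}{\left(-4743\right) 0 + \frac{64 - \left(-11 - -13\right)}{8 \left(-94 - -2\right)}} = \frac{1}{0 + \frac{64 - \left(-11 + 13\right)}{8 \left(-94 + \left(-11 + 13\right)\right)}} = \frac{1}{0 + \frac{64 - 2}{8 \left(-94 + 2\right)}} = \frac{1}{0 + \frac{64 - 2}{8 \left(-92\right)}} = \frac{1}{0 + \frac{1}{8} \left(- \frac{1}{92}\right) 62} = \frac{1}{0 - \frac{31}{368}} = \frac{1}{- \frac{31}{368}} = - \frac{368}{31}$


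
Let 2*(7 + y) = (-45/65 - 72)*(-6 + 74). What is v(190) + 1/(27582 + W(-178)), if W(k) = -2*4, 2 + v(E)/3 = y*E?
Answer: -506425407539/358462 ≈ -1.4128e+6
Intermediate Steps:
y = -32221/13 (y = -7 + ((-45/65 - 72)*(-6 + 74))/2 = -7 + ((-45*1/65 - 72)*68)/2 = -7 + ((-9/13 - 72)*68)/2 = -7 + (-945/13*68)/2 = -7 + (½)*(-64260/13) = -7 - 32130/13 = -32221/13 ≈ -2478.5)
v(E) = -6 - 96663*E/13 (v(E) = -6 + 3*(-32221*E/13) = -6 - 96663*E/13)
W(k) = -8
v(190) + 1/(27582 + W(-178)) = (-6 - 96663/13*190) + 1/(27582 - 8) = (-6 - 18365970/13) + 1/27574 = -18366048/13 + 1/27574 = -506425407539/358462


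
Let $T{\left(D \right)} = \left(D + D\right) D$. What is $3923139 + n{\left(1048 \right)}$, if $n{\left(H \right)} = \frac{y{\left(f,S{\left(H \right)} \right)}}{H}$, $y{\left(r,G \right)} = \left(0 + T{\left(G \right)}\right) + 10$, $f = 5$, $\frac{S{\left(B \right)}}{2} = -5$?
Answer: $\frac{2055724941}{524} \approx 3.9231 \cdot 10^{6}$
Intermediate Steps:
$T{\left(D \right)} = 2 D^{2}$ ($T{\left(D \right)} = 2 D D = 2 D^{2}$)
$S{\left(B \right)} = -10$ ($S{\left(B \right)} = 2 \left(-5\right) = -10$)
$y{\left(r,G \right)} = 10 + 2 G^{2}$ ($y{\left(r,G \right)} = \left(0 + 2 G^{2}\right) + 10 = 2 G^{2} + 10 = 10 + 2 G^{2}$)
$n{\left(H \right)} = \frac{210}{H}$ ($n{\left(H \right)} = \frac{10 + 2 \left(-10\right)^{2}}{H} = \frac{10 + 2 \cdot 100}{H} = \frac{10 + 200}{H} = \frac{210}{H}$)
$3923139 + n{\left(1048 \right)} = 3923139 + \frac{210}{1048} = 3923139 + 210 \cdot \frac{1}{1048} = 3923139 + \frac{105}{524} = \frac{2055724941}{524}$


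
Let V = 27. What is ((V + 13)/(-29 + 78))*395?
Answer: 15800/49 ≈ 322.45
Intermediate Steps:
((V + 13)/(-29 + 78))*395 = ((27 + 13)/(-29 + 78))*395 = (40/49)*395 = 15800/49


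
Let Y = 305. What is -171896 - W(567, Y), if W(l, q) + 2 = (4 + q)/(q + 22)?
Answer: -18736549/109 ≈ -1.7190e+5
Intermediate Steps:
W(l, q) = -2 + (4 + q)/(22 + q) (W(l, q) = -2 + (4 + q)/(q + 22) = -2 + (4 + q)/(22 + q))
-171896 - W(567, Y) = -171896 - (-40 - 1*305)/(22 + 305) = -171896 - (-40 - 305)/327 = -171896 - (-345)/327 = -171896 - 1*(-115/109) = -171896 + 115/109 = -18736549/109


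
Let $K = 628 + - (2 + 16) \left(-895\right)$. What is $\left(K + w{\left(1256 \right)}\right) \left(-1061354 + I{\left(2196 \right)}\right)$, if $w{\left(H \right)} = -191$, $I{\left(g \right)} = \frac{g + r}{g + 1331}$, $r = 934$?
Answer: $- \frac{61941914506116}{3527} \approx -1.7562 \cdot 10^{10}$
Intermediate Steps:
$I{\left(g \right)} = \frac{934 + g}{1331 + g}$ ($I{\left(g \right)} = \frac{g + 934}{g + 1331} = \frac{934 + g}{1331 + g}$)
$K = 16738$ ($K = 628 + \left(-1\right) 18 \left(-895\right) = 628 - -16110 = 628 + 16110 = 16738$)
$\left(K + w{\left(1256 \right)}\right) \left(-1061354 + I{\left(2196 \right)}\right) = \left(16738 - 191\right) \left(-1061354 + \frac{934 + 2196}{1331 + 2196}\right) = 16547 \left(-1061354 + \frac{1}{3527} \cdot 3130\right) = 16547 \left(-1061354 + \frac{3130}{3527}\right) = 16547 \left(- \frac{3743392428}{3527}\right) = - \frac{61941914506116}{3527}$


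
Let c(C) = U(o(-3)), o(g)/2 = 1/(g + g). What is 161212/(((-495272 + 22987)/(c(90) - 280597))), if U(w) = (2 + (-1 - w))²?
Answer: 407117852684/4250565 ≈ 95780.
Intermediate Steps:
o(g) = 1/g (o(g) = 2/(g + g) = 2/((2*g)) = 2*(1/(2*g)) = 1/g)
U(w) = (1 - w)²
c(C) = 16/9 (c(C) = (-1 + 1/(-3))² = (-1 - ⅓)² = (-4/3)² = 16/9)
161212/(((-495272 + 22987)/(c(90) - 280597))) = 161212/(((-495272 + 22987)/(16/9 - 280597))) = 161212/((-472285/(-2525357/9))) = 161212/((-472285*(-9/2525357))) = 161212/(4250565/2525357) = 161212*(2525357/4250565) = 407117852684/4250565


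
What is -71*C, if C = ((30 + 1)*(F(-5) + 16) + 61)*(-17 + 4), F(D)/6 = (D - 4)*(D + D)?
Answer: 15965131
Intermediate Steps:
F(D) = 12*D*(-4 + D) (F(D) = 6*((D - 4)*(D + D)) = 6*((-4 + D)*(2*D)) = 6*(2*D*(-4 + D)) = 12*D*(-4 + D))
C = -224861 (C = ((30 + 1)*(12*(-5)*(-4 - 5) + 16) + 61)*(-17 + 4) = (31*(12*(-5)*(-9) + 16) + 61)*(-13) = (31*(540 + 16) + 61)*(-13) = (31*556 + 61)*(-13) = (17236 + 61)*(-13) = 17297*(-13) = -224861)
-71*C = -71*(-224861) = 15965131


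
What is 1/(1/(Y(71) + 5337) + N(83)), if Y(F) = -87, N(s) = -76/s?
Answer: -435750/398917 ≈ -1.0923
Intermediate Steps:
1/(1/(Y(71) + 5337) + N(83)) = 1/(1/(-87 + 5337) - 76/83) = 1/(1/5250 - 76*1/83) = 1/(1/5250 - 76/83) = 1/(-398917/435750) = -435750/398917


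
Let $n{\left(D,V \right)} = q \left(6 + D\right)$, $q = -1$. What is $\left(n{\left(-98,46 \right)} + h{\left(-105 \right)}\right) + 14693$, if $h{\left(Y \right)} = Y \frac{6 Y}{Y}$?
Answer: $14155$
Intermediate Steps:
$h{\left(Y \right)} = 6 Y$ ($h{\left(Y \right)} = Y 6 = 6 Y$)
$n{\left(D,V \right)} = -6 - D$ ($n{\left(D,V \right)} = - (6 + D) = -6 - D$)
$\left(n{\left(-98,46 \right)} + h{\left(-105 \right)}\right) + 14693 = \left(\left(-6 - -98\right) + 6 \left(-105\right)\right) + 14693 = \left(\left(-6 + 98\right) - 630\right) + 14693 = \left(92 - 630\right) + 14693 = -538 + 14693 = 14155$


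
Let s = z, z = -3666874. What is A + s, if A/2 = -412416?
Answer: -4491706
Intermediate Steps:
A = -824832 (A = 2*(-412416) = -824832)
s = -3666874
A + s = -824832 - 3666874 = -4491706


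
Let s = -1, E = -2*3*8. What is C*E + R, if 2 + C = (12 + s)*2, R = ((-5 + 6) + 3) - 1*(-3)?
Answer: -953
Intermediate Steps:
E = -48 (E = -6*8 = -48)
R = 7 (R = (1 + 3) + 3 = 4 + 3 = 7)
C = 20 (C = -2 + (12 - 1)*2 = -2 + 11*2 = -2 + 22 = 20)
C*E + R = 20*(-48) + 7 = -960 + 7 = -953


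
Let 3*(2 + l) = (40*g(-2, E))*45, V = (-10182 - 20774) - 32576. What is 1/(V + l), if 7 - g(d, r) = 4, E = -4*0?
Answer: -1/61734 ≈ -1.6199e-5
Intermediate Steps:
E = 0
g(d, r) = 3 (g(d, r) = 7 - 1*4 = 7 - 4 = 3)
V = -63532 (V = -30956 - 32576 = -63532)
l = 1798 (l = -2 + ((40*3)*45)/3 = -2 + (120*45)/3 = -2 + (1/3)*5400 = -2 + 1800 = 1798)
1/(V + l) = 1/(-63532 + 1798) = 1/(-61734) = -1/61734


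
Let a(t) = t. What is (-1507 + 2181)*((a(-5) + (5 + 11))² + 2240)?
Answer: 1591314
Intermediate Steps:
(-1507 + 2181)*((a(-5) + (5 + 11))² + 2240) = (-1507 + 2181)*((-5 + (5 + 11))² + 2240) = 674*((-5 + 16)² + 2240) = 674*(11² + 2240) = 674*(121 + 2240) = 674*2361 = 1591314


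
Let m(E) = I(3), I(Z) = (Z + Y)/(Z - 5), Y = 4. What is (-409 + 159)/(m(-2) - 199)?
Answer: 100/81 ≈ 1.2346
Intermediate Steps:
I(Z) = (4 + Z)/(-5 + Z) (I(Z) = (Z + 4)/(Z - 5) = (4 + Z)/(-5 + Z))
m(E) = -7/2 (m(E) = (4 + 3)/(-5 + 3) = 7/(-2) = -½*7 = -7/2)
(-409 + 159)/(m(-2) - 199) = (-409 + 159)/(-7/2 - 199) = -250/(-405/2) = -250*(-2/405) = 100/81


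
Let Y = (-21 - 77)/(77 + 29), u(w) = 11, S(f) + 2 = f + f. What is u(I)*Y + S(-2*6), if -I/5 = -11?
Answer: -1917/53 ≈ -36.170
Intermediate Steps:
I = 55 (I = -5*(-11) = 55)
S(f) = -2 + 2*f (S(f) = -2 + (f + f) = -2 + 2*f)
Y = -49/53 (Y = -98/106 = -98*1/106 = -49/53 ≈ -0.92453)
u(I)*Y + S(-2*6) = 11*(-49/53) + (-2 + 2*(-2*6)) = -539/53 + (-2 + 2*(-12)) = -539/53 + (-2 - 24) = -539/53 - 26 = -1917/53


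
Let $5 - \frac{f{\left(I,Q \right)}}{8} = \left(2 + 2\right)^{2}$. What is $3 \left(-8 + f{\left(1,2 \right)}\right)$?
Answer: $-288$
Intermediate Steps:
$f{\left(I,Q \right)} = -88$ ($f{\left(I,Q \right)} = 40 - 8 \left(2 + 2\right)^{2} = 40 - 8 \cdot 4^{2} = 40 - 128 = -88$)
$3 \left(-8 + f{\left(1,2 \right)}\right) = 3 \left(-8 - 88\right) = 3 \left(-96\right) = -288$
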